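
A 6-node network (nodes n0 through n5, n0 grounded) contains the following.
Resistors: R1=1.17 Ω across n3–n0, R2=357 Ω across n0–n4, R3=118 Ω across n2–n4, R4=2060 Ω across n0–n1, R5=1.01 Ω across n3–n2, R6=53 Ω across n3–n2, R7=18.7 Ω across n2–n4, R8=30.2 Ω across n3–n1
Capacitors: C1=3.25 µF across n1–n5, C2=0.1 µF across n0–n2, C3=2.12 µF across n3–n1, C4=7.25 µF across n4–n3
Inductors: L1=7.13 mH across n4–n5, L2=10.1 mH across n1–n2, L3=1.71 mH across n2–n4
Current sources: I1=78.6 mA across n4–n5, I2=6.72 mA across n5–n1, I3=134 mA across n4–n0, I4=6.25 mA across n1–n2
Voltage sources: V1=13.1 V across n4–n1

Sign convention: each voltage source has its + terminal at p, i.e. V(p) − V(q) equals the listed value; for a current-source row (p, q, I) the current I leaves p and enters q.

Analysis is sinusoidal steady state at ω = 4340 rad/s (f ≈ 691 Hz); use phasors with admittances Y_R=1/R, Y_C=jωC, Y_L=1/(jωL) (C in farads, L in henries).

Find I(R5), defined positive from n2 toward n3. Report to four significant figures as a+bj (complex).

MNA unknowns: 5 node voltages V₁..V_5 plus 1 source current (V1)
R1: Y=0.8547+0.000j on G[3,0]
R2: Y=0.002801+0.000j on G[0,4]
C1: Y=0.000+0.01410j on G[1,5]
C2: Y=0.000+0.0004340j on G[0,2]
R3: Y=0.008475+0.000j on G[2,4]
L1: Y=0.000-0.03232j on G[4,5]
R4: Y=0.0004854+0.000j on G[0,1]
R5: Y=0.9901+0.000j on G[3,2]
L2: Y=0.000-0.02281j on G[1,2]
I1: z[4]−=0.0786, z[5]+=0.0786
I2: z[5]−=0.00672, z[1]+=0.00672
I3: z[4]−=0.134, z[0]+=0.134
C3: Y=0.000+0.009201j on G[3,1]
R6: Y=0.01887+0.000j on G[3,2]
R7: Y=0.05348+0.000j on G[2,4]
C4: Y=0.000+0.03146j on G[4,3]
I4: z[1]−=0.00625, z[2]+=0.00625
R8: Y=0.03311+0.000j on G[3,1]
L3: Y=0.000-0.1347j on G[2,4]
V1: row V4−V1=13.1, i_V1 at 4,1
solve → V1=-10.84+0.6625j, V2=0.08561-0.004465j, V3=-0.1580-0.002591j, V4=2.256+0.6625j, V5=12.40+4.610j
aux → i_V1=-0.2948-0.1545j

0.2412-0.001856j A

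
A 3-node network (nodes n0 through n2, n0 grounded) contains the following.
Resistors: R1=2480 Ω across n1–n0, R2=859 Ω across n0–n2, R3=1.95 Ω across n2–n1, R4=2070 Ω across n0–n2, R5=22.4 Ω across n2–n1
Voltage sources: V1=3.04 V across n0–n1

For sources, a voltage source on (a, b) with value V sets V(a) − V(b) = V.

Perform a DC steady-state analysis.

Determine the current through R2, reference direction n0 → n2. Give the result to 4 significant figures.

Element admittances at DC:
  Y(R1) = 0.0004032 S between n1,n0
  Y(R2) = 0.001164 S between n0,n2
  Y(R3) = 0.5128 S between n2,n1
  Y(R4) = 0.0004831 S between n0,n2
  Y(R5) = 0.04464 S between n2,n1
  V1: constraint V(n0)−V(n1) = 3.04
Assemble and solve the 3×3 MNA system:
  V(n1)=-3.040  V(n2)=-3.031
  i(V1)=-0.006219

0.003529 A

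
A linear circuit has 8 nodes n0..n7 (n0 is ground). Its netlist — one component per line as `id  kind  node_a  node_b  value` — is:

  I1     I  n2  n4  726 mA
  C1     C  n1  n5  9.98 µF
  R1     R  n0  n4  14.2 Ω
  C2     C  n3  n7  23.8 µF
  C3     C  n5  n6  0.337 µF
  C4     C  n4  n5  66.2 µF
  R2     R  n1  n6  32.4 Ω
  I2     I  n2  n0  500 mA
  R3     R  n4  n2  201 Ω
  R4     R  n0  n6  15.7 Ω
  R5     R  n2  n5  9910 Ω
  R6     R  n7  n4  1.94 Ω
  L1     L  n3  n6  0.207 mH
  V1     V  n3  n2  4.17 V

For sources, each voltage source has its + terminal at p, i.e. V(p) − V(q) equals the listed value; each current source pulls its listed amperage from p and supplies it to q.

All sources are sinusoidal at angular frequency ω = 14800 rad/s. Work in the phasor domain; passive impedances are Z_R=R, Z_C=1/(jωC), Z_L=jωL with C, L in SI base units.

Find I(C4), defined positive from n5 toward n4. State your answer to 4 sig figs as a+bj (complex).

Apply KCL at each of the 7 non-ground nodes and solve the resulting linear system.
Node n1: branches {C1, R2} → V_1 = -2.367-0.9359j
Node n2: branches {I1, I2, R3, R5, V1} → V_2 = -9.266+0.4922j
Node n3: branches {C2, L1, V1} → V_3 = -5.096+0.4922j
Node n4: branches {I1, R1, C4, R3, R6} → V_4 = -2.977-1.479j
Node n5: branches {C1, C3, C4, R5} → V_5 = -2.904-1.394j
Node n6: branches {C3, R2, R4, L1} → V_6 = -4.559+1.635j
Node n7: branches {C2, R6} → V_7 = -4.570-1.838j
Source currents: i(V1)=1.194+0.009998j

-0.08340+0.07130j A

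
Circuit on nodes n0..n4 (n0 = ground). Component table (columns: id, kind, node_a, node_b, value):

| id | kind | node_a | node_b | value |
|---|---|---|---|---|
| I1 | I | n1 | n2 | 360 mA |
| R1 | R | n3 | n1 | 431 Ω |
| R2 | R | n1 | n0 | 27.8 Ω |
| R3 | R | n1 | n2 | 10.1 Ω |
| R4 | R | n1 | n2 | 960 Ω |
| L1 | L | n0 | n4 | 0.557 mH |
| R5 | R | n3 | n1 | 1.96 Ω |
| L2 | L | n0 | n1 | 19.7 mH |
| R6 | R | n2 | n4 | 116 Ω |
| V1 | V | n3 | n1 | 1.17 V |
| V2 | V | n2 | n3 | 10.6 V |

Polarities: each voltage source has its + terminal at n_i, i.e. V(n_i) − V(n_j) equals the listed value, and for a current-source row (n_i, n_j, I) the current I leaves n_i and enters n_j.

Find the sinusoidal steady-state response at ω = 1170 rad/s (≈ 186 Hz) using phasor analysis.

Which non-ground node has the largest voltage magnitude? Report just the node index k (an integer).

2

MNA unknowns: 4 node voltages V₁..V_4 plus 2 source currents (V1, V2)
I1: z[1]−=0.36, z[2]+=0.36
R1: Y=0.002320+0.000j on G[3,1]
R2: Y=0.03597+0.000j on G[1,0]
R3: Y=0.09901+0.000j on G[1,2]
R4: Y=0.001042+0.000j on G[1,2]
L1: Y=0.000-1.534j on G[0,4]
R5: Y=0.5102+0.000j on G[3,1]
L2: Y=0.000-0.04339j on G[0,1]
R6: Y=0.008621+0.000j on G[2,4]
V1: row V3−V1=1.17, i_V1 at 3,1
V2: row V2−V3=10.6, i_V2 at 2,3
solve → V1=-1.174-1.131j, V2=10.60-1.131j, V3=-0.003984-1.131j, V4=0.006687+0.05949j
aux → i_V1=-1.509+0.01026j, i_V2=-0.9089+0.01026j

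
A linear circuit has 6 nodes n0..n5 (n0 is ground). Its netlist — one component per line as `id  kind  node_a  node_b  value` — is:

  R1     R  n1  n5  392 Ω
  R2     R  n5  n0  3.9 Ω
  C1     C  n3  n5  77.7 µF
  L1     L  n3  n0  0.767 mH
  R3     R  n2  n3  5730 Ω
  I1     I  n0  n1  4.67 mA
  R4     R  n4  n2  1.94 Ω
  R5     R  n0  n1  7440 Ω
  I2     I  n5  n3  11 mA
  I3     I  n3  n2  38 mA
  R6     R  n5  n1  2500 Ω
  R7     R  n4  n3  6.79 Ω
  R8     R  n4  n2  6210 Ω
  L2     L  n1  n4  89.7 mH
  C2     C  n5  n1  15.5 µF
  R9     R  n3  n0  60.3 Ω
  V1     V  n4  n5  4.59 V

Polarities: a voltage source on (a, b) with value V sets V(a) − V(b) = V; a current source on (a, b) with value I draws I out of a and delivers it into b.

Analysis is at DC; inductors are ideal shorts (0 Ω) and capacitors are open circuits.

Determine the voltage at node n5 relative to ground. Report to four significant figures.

-1.598 V

Apply KCL at each of the 5 non-ground nodes and solve the resulting linear system.
Node n1: branches {R1, I1, R5, R6, L2, C2} → V_1 = 2.992
Node n2: branches {R3, R4, I3, R8} → V_2 = 3.064
Node n3: branches {C1, L1, R3, I2, I3, R7, R9} → V_3 = 0.000
Node n4: branches {R4, R7, R8, L2, V1} → V_4 = 2.992
Node n5: branches {R1, R2, C1, I2, R6, C2, V1} → V_5 = -1.598
Source currents: i(L1)=0.4141, i(L2)=-0.009277, i(V1)=-0.4124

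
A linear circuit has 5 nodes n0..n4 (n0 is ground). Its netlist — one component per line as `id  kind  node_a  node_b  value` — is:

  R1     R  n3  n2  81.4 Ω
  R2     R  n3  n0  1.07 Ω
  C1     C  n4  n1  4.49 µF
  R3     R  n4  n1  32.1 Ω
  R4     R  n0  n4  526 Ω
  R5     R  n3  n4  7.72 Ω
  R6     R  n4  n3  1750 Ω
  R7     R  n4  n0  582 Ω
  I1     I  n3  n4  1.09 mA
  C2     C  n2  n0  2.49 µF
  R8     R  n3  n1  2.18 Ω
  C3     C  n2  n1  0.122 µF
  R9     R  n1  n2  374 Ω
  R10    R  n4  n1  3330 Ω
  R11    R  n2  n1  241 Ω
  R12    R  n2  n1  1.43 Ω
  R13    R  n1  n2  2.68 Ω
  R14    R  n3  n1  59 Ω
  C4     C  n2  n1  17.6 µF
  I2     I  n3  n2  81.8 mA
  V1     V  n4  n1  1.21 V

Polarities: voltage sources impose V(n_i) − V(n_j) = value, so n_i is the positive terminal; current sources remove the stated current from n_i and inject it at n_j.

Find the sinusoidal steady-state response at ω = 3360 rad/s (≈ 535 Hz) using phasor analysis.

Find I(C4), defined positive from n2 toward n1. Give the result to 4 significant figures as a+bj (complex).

0.0002207+0.004504j A

MNA unknowns: 4 node voltages V₁..V_4 plus 1 source current (V1)
R1: Y=0.01229+0.000j on G[3,2]
R2: Y=0.9346+0.000j on G[3,0]
C1: Y=0.000+0.01509j on G[4,1]
R3: Y=0.03115+0.000j on G[4,1]
R4: Y=0.001901+0.000j on G[0,4]
R5: Y=0.1295+0.000j on G[3,4]
R6: Y=0.0005714+0.000j on G[4,3]
R7: Y=0.001718+0.000j on G[4,0]
I1: z[3]−=0.00109, z[4]+=0.00109
C2: Y=0.000+0.008366j on G[2,0]
R8: Y=0.4587+0.000j on G[3,1]
C3: Y=0.000+0.0004099j on G[2,1]
R9: Y=0.002674+0.000j on G[1,2]
R10: Y=0.0003003+0.000j on G[4,1]
R11: Y=0.004149+0.000j on G[2,1]
R12: Y=0.6993+0.000j on G[2,1]
R13: Y=0.3731+0.000j on G[1,2]
R14: Y=0.01695+0.000j on G[3,1]
C4: Y=0.000+0.05914j on G[2,1]
I2: z[3]−=0.0818, z[2]+=0.0818
V1: row V4−V1=1.21, i_V1 at 4,1
solve → V1=-0.1326+0.001331j, V2=-0.05649-0.002400j, V3=-0.004194+0.0005005j, V4=1.077+0.001331j
aux → i_V1=-0.1816-0.01837j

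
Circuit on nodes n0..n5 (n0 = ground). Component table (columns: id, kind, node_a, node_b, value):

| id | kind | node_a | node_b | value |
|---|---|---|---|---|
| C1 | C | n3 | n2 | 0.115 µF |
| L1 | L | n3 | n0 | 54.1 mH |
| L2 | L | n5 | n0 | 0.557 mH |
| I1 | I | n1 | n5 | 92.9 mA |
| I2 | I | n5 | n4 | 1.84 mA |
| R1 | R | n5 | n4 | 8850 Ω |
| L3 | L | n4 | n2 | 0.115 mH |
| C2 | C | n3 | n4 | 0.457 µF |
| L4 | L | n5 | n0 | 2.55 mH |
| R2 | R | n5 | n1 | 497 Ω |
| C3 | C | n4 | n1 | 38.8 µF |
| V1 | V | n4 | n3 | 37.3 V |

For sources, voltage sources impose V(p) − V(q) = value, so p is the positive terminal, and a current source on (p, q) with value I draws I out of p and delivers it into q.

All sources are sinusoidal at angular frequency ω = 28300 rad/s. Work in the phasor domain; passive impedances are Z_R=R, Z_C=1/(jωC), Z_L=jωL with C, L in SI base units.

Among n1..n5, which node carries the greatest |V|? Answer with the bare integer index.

3

MNA unknowns: 5 node voltages V₁..V_5 plus 1 source current (V1)
C1: Y=0.000+0.003255j on G[3,2]
L1: Y=0.000-0.0006532j on G[3,0]
L2: Y=0.000-0.06344j on G[5,0]
I1: z[1]−=0.0929, z[5]+=0.0929
I2: z[5]−=0.00184, z[4]+=0.00184
R1: Y=0.0001130+0.000j on G[5,4]
L3: Y=0.000-0.3073j on G[4,2]
C2: Y=0.000+0.01293j on G[3,4]
L4: Y=0.000-0.01386j on G[5,0]
R2: Y=0.002012+0.000j on G[5,1]
C3: Y=0.000+1.098j on G[4,1]
V1: row V4−V3=37.3, i_V1 at 4,3
solve → V1=-35.41-22.17j, V2=-35.05-22.19j, V3=-72.75-22.19j, V4=-35.45-22.19j, V5=0.6148+0.1875j
aux → i_V1=-0.01449-0.5576j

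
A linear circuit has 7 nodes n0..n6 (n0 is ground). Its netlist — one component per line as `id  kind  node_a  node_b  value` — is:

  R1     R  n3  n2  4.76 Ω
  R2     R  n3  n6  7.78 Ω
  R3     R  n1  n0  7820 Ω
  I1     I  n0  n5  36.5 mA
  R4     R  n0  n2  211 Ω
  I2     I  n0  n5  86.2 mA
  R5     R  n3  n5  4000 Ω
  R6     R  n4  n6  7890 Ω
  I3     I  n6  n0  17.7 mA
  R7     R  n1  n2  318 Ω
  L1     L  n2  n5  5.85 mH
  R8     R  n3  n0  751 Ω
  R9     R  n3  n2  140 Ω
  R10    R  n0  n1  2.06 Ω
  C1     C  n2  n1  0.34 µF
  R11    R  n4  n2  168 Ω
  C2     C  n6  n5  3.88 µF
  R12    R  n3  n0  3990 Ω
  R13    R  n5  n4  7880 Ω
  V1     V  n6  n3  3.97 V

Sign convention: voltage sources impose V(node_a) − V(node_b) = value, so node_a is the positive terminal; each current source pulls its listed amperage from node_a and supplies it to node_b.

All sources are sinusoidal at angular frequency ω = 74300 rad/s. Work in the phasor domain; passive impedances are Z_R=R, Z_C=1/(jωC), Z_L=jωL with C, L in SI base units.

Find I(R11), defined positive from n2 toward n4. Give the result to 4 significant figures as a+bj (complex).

-0.001084+3.379e-05j A

Element admittances at ω=74300 rad/s:
  Y(R1) = 0.2101+0.000j S between n3,n2
  Y(R2) = 0.1285+0.000j S between n3,n6
  Y(R3) = 0.0001279+0.000j S between n1,n0
  I1: injects 0.0365 A into n5 (from n0)
  Y(R4) = 0.004739+0.000j S between n0,n2
  I2: injects 0.0862 A into n5 (from n0)
  Y(R5) = 0.0002500+0.000j S between n3,n5
  Y(R6) = 0.0001267+0.000j S between n4,n6
  I3: injects 0.0177 A into n0 (from n6)
  Y(R7) = 0.003145+0.000j S between n1,n2
  Y(L1) = 0.000-0.002301j S between n2,n5
  Y(R8) = 0.001332+0.000j S between n3,n0
  Y(R9) = 0.007143+0.000j S between n3,n2
  Y(R10) = 0.4854+0.000j S between n0,n1
  Y(C1) = 0.000+0.02526j S between n2,n1
  Y(R11) = 0.005952+0.000j S between n4,n2
  Y(C2) = 0.000+0.2883j S between n6,n5
  Y(R12) = 0.0002506+0.000j S between n3,n0
  Y(R13) = 0.0001269+0.000j S between n5,n4
  V1: constraint V(n6)−V(n3) = 3.97
Assemble and solve the 7×7 MNA system:
  V(n1)=0.1949+0.04579j  V(n2)=1.521-3.536j  V(n3)=1.989-3.463j  V(n4)=1.703-3.541j  V(n5)=5.995-3.886j  V(n6)=5.959-3.463j
  i(V1)=-0.4066+0.01043j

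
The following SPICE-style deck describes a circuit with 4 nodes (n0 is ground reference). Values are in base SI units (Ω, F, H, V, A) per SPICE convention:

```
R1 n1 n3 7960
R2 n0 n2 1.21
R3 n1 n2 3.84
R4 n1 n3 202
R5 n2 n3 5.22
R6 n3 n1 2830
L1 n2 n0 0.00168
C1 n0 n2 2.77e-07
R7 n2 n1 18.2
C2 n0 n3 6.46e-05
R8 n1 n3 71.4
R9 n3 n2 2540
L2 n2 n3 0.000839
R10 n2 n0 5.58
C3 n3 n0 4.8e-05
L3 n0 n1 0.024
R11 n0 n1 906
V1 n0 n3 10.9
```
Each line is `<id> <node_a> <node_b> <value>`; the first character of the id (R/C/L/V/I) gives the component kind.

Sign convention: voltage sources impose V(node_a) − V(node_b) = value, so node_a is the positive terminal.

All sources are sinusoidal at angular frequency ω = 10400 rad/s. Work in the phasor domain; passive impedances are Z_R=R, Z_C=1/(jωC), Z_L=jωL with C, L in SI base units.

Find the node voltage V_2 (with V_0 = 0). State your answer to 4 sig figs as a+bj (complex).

MNA unknowns: 3 node voltages V₁..V_3 plus 1 source current (V1)
R1: Y=0.0001256+0.000j on G[1,3]
R2: Y=0.8264+0.000j on G[0,2]
R3: Y=0.2604+0.000j on G[1,2]
R4: Y=0.004950+0.000j on G[1,3]
R5: Y=0.1916+0.000j on G[2,3]
R6: Y=0.0003534+0.000j on G[3,1]
L1: Y=0.000-0.05723j on G[2,0]
C1: Y=0.000+0.002881j on G[0,2]
R7: Y=0.05495+0.000j on G[2,1]
C2: Y=0.000+0.6718j on G[0,3]
R8: Y=0.01401+0.000j on G[1,3]
R9: Y=0.0003937+0.000j on G[3,2]
L2: Y=0.000-0.1146j on G[2,3]
R10: Y=0.1792+0.000j on G[2,0]
C3: Y=0.000+0.4992j on G[3,0]
L3: Y=0.000-0.004006j on G[0,1]
R11: Y=0.001104+0.000j on G[0,1]
V1: row V0−V3=10.9, i_V1 at 0,3
solve → V1=-2.505+0.6675j, V2=-1.988+0.7428j, V3=-10.90+0.000j
aux → i_V1=-1.959-11.90j

-1.988+0.7428j V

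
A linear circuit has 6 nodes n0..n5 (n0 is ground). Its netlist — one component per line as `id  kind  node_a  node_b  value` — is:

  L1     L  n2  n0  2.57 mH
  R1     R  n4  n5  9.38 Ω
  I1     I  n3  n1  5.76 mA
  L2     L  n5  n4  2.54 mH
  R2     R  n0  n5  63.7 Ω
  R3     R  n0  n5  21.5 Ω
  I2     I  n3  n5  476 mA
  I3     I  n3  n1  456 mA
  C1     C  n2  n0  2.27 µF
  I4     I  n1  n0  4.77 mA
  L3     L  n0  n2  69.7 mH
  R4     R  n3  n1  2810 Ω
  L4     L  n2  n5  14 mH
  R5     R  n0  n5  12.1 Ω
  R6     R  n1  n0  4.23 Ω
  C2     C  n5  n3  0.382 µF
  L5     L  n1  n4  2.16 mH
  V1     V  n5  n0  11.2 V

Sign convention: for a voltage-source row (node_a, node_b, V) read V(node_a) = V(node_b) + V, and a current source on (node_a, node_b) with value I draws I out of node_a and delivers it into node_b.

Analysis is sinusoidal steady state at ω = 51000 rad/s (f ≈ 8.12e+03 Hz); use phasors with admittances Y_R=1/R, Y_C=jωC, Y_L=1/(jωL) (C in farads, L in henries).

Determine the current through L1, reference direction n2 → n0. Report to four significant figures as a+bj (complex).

0.000+0.001124j A

MNA unknowns: 5 node voltages V₁..V_5 plus 1 source current (V1)
L1: Y=0.000-0.007630j on G[2,0]
R1: Y=0.1066+0.000j on G[4,5]
I1: z[3]−=0.00576, z[1]+=0.00576
L2: Y=0.000-0.007720j on G[5,4]
R2: Y=0.01570+0.000j on G[0,5]
R3: Y=0.04651+0.000j on G[0,5]
I2: z[3]−=0.476, z[5]+=0.476
I3: z[3]−=0.456, z[1]+=0.456
C1: Y=0.000+0.1158j on G[2,0]
I4: z[1]−=0.00477, z[0]+=0.00477
L3: Y=0.000-0.0002813j on G[0,2]
R4: Y=0.0003559+0.000j on G[3,1]
L4: Y=0.000-0.001401j on G[2,5]
R5: Y=0.08264+0.000j on G[0,5]
R6: Y=0.2364+0.000j on G[1,0]
C2: Y=0.000+0.01948j on G[5,3]
L5: Y=0.000-0.009078j on G[1,4]
V1: row V5−V0=11.2, i_V1 at 5,0
solve → V1=1.985-0.2752j, V2=-0.1473+0.000j, V3=10.31+48.29j, V4=11.06+0.7620j, V5=11.20+0.000j
aux → i_V1=-2.097+0.08096j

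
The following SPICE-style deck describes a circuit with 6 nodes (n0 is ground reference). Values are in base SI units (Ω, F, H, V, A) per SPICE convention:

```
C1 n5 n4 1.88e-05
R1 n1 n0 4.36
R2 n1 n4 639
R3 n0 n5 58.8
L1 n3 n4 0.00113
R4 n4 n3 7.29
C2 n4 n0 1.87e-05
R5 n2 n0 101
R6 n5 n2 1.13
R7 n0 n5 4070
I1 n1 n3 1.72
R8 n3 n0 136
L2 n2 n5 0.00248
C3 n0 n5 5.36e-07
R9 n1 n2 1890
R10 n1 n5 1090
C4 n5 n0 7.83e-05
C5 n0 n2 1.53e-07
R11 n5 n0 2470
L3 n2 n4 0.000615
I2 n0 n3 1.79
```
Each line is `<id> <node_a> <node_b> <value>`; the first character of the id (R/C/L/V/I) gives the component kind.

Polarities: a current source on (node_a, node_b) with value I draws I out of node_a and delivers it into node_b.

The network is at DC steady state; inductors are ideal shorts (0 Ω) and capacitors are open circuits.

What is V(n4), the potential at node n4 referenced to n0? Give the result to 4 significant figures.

92.06 V

MNA unknowns: 5 node voltages V₁..V_5 plus 3 source currents (L1, L2, L3)
C1: Y=0.000 on G[5,4]
R1: Y=0.2294 on G[1,0]
R2: Y=0.001565 on G[1,4]
R3: Y=0.01701 on G[0,5]
L1: row V3−V4=0, i_L1 at 3,4
R4: Y=0.1372 on G[4,3]
C2: Y=0.000 on G[4,0]
R5: Y=0.009901 on G[2,0]
R6: Y=0.8850 on G[5,2]
R7: Y=0.0002457 on G[0,5]
I1: z[1]−=1.72, z[3]+=1.72
R8: Y=0.007353 on G[3,0]
L2: row V2−V5=0, i_L2 at 2,5
C3: Y=0.000 on G[0,5]
R9: Y=0.0005291 on G[1,2]
R10: Y=0.0009174 on G[1,5]
C4: Y=0.000 on G[5,0]
C5: Y=0.000 on G[0,2]
R11: Y=0.0004049 on G[5,0]
L3: row V2−V4=0, i_L3 at 2,4
I2: z[0]−=1.79, z[3]+=1.79
solve → V1=-6.209, V2=92.06, V3=92.06, V4=92.06, V5=92.06
aux → i_L1=2.833, i_L2=1.716, i_L3=-2.679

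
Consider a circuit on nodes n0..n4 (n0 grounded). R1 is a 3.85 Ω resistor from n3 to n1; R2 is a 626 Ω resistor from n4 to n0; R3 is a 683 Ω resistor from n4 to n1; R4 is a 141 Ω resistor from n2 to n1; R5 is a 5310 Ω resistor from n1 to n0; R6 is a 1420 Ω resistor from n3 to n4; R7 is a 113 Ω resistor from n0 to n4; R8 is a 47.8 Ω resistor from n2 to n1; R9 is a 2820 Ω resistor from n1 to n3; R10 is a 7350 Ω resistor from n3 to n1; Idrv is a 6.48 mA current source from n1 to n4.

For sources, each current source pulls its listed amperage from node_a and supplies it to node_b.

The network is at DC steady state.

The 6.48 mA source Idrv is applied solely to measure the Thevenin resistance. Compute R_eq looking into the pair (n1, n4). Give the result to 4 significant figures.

R_eq = 425.3 Ω

Apply KCL at each of the 4 non-ground nodes and solve the resulting linear system.
Node n1: branches {R1, R3, R4, R5, R8, R9, R10, Idrv} → V_1 = -2.707
Node n2: branches {R4, R8} → V_2 = -2.707
Node n3: branches {R1, R6, R9, R10} → V_3 = -2.700
Node n4: branches {R2, R3, R6, R7, Idrv} → V_4 = 0.04880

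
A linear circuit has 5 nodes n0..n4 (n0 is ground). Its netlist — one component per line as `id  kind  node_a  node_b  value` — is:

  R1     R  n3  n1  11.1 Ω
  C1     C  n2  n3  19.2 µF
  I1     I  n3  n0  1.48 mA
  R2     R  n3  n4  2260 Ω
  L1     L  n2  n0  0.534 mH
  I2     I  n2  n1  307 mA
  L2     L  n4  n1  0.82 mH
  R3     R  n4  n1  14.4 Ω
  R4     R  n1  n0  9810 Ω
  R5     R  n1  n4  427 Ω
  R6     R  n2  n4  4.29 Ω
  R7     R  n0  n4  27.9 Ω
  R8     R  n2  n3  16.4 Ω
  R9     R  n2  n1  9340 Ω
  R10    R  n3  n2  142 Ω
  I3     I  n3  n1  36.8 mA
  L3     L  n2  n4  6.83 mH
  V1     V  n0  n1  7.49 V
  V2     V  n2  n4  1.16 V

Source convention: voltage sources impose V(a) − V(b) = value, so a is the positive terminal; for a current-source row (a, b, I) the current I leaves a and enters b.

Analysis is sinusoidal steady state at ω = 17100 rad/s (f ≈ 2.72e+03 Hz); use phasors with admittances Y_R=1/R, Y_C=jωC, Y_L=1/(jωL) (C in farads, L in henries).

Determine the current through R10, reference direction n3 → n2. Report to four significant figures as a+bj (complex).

MNA unknowns: 4 node voltages V₁..V_4 plus 2 source currents (V1, V2)
R1: Y=0.09009+0.000j on G[3,1]
C1: Y=0.000+0.3283j on G[2,3]
I1: z[3]−=0.00148, z[0]+=0.00148
R2: Y=0.0004425+0.000j on G[3,4]
L1: Y=0.000-0.1095j on G[2,0]
I2: z[2]−=0.307, z[1]+=0.307
L2: Y=0.000-0.07132j on G[4,1]
R3: Y=0.06944+0.000j on G[4,1]
R4: Y=0.0001019+0.000j on G[1,0]
R5: Y=0.002342+0.000j on G[1,4]
R6: Y=0.2331+0.000j on G[2,4]
R7: Y=0.03584+0.000j on G[0,4]
R8: Y=0.06098+0.000j on G[2,3]
R9: Y=0.0001071+0.000j on G[2,1]
R10: Y=0.007042+0.000j on G[3,2]
I3: z[3]−=0.0368, z[1]+=0.0368
L3: Y=0.000-0.008562j on G[2,4]
V1: row V0−V1=7.49, i_V1 at 0,1
V2: row V2−V4=1.16, i_V2 at 2,4
solve → V1=-7.490+0.000j, V2=-4.937-2.663j, V3=-4.665-1.713j, V4=-6.097-2.663j
aux → i_V1=-0.5095+0.4452j, i_V2=-0.5795-0.3765j

0.001915+0.006691j A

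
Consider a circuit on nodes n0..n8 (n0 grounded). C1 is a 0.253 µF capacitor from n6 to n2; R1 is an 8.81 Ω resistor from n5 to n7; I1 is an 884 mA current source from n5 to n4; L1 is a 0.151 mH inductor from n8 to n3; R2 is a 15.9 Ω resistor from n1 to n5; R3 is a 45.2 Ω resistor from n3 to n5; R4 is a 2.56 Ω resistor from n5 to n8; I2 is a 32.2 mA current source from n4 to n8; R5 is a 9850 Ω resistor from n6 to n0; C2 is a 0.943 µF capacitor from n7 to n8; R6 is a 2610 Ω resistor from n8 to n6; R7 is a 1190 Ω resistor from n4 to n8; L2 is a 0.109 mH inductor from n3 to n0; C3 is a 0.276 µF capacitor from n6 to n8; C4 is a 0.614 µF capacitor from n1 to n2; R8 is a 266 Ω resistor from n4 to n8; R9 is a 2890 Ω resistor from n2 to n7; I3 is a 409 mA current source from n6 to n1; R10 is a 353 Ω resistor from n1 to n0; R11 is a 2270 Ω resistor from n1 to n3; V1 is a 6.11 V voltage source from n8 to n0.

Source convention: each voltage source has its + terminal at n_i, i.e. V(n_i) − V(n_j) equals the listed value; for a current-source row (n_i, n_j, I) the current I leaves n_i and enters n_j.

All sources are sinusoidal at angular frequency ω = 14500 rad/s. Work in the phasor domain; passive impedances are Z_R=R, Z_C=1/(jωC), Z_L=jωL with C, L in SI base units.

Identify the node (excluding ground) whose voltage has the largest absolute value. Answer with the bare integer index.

4

MNA unknowns: 8 node voltages V₁..V_8 plus 1 source current (V1)
C1: Y=0.000+0.003668j on G[6,2]
R1: Y=0.1135+0.000j on G[5,7]
I1: z[5]−=0.884, z[4]+=0.884
L1: Y=0.000-0.4567j on G[8,3]
R2: Y=0.06289+0.000j on G[1,5]
R3: Y=0.02212+0.000j on G[3,5]
R4: Y=0.3906+0.000j on G[5,8]
I2: z[4]−=0.0322, z[8]+=0.0322
R5: Y=0.0001015+0.000j on G[6,0]
C2: Y=0.000+0.01367j on G[7,8]
R6: Y=0.0003831+0.000j on G[8,6]
R7: Y=0.0008403+0.000j on G[4,8]
L2: Y=0.000-0.6327j on G[3,0]
C3: Y=0.000+0.004002j on G[6,8]
C4: Y=0.000+0.008903j on G[1,2]
R8: Y=0.003759+0.000j on G[4,8]
R9: Y=0.0003460+0.000j on G[2,7]
I3: z[6]−=0.409, z[1]+=0.409
R10: Y=0.002833+0.000j on G[1,0]
R11: Y=0.0004405+0.000j on G[1,3]
V1: row V8−V0=6.11, i_V1 at 8,0
solve → V1=7.877-0.2674j, V2=5.681+17.84j, V3=2.562+0.03804j, V4=191.3+0.000j, V5=4.329+0.02924j, V6=2.008+61.68j, V7=4.369+0.2925j, V8=6.110+0.000j
aux → i_V1=-0.04659+1.615j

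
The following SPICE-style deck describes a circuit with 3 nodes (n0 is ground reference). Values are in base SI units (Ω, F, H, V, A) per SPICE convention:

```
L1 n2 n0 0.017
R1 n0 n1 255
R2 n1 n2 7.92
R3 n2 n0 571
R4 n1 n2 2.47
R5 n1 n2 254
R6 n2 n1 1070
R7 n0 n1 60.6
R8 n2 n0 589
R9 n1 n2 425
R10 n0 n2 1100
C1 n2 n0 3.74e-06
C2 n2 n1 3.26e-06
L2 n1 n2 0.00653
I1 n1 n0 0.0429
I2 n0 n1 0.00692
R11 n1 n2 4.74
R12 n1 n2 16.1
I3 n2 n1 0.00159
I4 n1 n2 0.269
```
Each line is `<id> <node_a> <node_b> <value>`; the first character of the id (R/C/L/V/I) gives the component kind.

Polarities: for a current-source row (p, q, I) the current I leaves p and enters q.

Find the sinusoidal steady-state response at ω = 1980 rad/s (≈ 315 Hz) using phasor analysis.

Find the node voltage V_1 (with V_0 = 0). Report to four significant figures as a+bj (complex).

MNA unknowns: 2 node voltages V₁..V_2
L1: Y=0.000-0.02971j on G[2,0]
R1: Y=0.003922+0.000j on G[0,1]
R2: Y=0.1263+0.000j on G[1,2]
R3: Y=0.001751+0.000j on G[2,0]
R4: Y=0.4049+0.000j on G[1,2]
R5: Y=0.003937+0.000j on G[1,2]
R6: Y=0.0009346+0.000j on G[2,1]
R7: Y=0.01650+0.000j on G[0,1]
R8: Y=0.001698+0.000j on G[2,0]
R9: Y=0.002353+0.000j on G[1,2]
R10: Y=0.0009091+0.000j on G[0,2]
C1: Y=0.000+0.007405j on G[2,0]
C2: Y=0.000+0.006455j on G[2,1]
L2: Y=0.000-0.07734j on G[1,2]
I1: z[1]−=0.0429, z[0]+=0.0429
I2: z[0]−=0.00692, z[1]+=0.00692
R11: Y=0.2110+0.000j on G[1,2]
R12: Y=0.06211+0.000j on G[1,2]
I3: z[2]−=0.00159, z[1]+=0.00159
I4: z[1]−=0.269, z[2]+=0.269
solve → V1=-0.9977-0.5880j, V2=-0.6503-0.5725j

-0.9977-0.5880j V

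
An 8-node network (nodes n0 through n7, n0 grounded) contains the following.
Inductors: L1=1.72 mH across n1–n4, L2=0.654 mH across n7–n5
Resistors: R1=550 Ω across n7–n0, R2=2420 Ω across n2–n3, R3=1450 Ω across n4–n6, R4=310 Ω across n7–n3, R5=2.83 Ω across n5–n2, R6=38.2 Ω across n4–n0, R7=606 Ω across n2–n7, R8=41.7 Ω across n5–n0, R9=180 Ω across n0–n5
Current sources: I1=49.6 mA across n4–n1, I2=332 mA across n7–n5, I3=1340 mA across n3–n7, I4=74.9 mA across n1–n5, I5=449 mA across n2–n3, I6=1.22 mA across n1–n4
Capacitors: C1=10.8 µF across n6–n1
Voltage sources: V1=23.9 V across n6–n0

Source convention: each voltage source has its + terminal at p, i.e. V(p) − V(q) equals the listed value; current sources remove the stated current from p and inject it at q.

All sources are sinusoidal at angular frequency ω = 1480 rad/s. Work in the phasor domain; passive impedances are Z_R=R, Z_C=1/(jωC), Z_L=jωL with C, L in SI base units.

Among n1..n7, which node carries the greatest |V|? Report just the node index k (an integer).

Apply KCL at each of the 7 non-ground nodes and solve the resulting linear system.
Node n1: branches {L1, I1, C1, I4, I6} → V_1 = 4.238+12.12j
Node n2: branches {R2, R5, I5, R7} → V_2 = 0.8406-0.01067j
Node n3: branches {R2, I3, R4, I5} → V_3 = -242.6+0.1691j
Node n4: branches {L1, I1, R3, R6, I6} → V_4 = 5.038+11.70j
Node n5: branches {I2, I4, R5, R8, L2, R9} → V_5 = 2.389-0.01183j
Node n6: branches {C1, R3, V1} → V_6 = 23.90+0.000j
Node n7: branches {R1, I2, I3, R4, R7, L2} → V_7 = 2.389+0.1921j
Source currents: i(V1)=-0.2068-0.3062j

3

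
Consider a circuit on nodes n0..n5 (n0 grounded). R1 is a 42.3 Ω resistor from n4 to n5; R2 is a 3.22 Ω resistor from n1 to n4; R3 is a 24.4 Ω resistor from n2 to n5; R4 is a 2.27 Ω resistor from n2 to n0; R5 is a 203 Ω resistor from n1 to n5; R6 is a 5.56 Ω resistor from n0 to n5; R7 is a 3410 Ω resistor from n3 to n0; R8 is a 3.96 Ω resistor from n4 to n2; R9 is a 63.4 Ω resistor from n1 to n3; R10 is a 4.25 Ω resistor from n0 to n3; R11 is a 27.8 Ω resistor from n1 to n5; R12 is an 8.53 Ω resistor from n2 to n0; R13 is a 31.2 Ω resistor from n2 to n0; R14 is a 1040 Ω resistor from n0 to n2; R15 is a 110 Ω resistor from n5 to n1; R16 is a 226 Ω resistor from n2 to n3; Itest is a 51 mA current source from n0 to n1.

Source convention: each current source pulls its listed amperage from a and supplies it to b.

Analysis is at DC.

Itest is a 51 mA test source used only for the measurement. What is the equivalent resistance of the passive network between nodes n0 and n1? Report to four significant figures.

Apply KCL at each of the 5 non-ground nodes and solve the resulting linear system.
Node n1: branches {R2, R5, R9, R11, R15, Itest} → V_1 = 0.2992
Node n2: branches {R3, R4, R8, R12, R13, R14, R16} → V_2 = 0.05620
Node n3: branches {R7, R9, R10, R16} → V_3 = 0.01942
Node n4: branches {R1, R2, R8} → V_4 = 0.1855
Node n5: branches {R1, R3, R5, R6, R11, R15} → V_5 = 0.07351

R_eq = 5.867 Ω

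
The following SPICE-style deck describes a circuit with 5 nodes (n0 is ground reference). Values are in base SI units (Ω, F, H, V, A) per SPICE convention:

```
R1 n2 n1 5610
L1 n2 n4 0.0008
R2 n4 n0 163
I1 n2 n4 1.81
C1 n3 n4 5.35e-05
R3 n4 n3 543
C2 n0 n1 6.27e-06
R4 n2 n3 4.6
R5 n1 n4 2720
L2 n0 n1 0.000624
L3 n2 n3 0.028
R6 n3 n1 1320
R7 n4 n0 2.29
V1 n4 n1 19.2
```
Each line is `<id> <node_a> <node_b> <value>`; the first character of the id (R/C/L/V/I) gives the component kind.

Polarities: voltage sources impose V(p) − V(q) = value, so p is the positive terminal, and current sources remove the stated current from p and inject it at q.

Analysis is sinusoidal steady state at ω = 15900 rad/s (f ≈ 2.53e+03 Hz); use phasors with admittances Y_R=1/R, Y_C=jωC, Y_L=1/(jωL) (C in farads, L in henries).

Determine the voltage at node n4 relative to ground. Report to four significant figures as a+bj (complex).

0.0001179-0.04757j V

MNA unknowns: 4 node voltages V₁..V_4 plus 1 source current (V1)
R1: Y=0.0001783+0.000j on G[2,1]
L1: Y=0.000-0.07862j on G[2,4]
R2: Y=0.006135+0.000j on G[4,0]
I1: z[2]−=1.81, z[4]+=1.81
C1: Y=0.000+0.8507j on G[3,4]
R3: Y=0.001842+0.000j on G[4,3]
C2: Y=0.000+0.09969j on G[0,1]
R4: Y=0.2174+0.000j on G[2,3]
R5: Y=0.0003676+0.000j on G[1,4]
L2: Y=0.000-0.1008j on G[0,1]
L3: Y=0.000-0.002246j on G[2,3]
R6: Y=0.0007576+0.000j on G[3,1]
R7: Y=0.4367+0.000j on G[4,0]
V1: row V4−V1=19.2, i_V1 at 4,1
solve → V1=-19.20-0.04757j, V2=-8.681-1.232j, V3=-0.8082+1.988j, V4=0.0001179-0.04757j
aux → i_V1=-0.02292+0.01974j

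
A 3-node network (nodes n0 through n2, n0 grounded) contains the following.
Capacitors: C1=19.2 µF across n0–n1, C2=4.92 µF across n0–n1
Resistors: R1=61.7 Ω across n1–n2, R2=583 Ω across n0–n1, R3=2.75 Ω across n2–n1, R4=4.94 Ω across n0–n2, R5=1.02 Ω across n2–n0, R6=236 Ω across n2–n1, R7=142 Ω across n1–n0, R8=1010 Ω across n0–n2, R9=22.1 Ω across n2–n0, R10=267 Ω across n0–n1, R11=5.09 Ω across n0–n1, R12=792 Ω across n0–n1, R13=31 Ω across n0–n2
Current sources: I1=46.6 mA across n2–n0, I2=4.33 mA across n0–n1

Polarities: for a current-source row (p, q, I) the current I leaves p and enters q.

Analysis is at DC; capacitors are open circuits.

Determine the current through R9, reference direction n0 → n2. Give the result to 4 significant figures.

0.001419 A

Element admittances at DC:
  Y(C1) = 0.000 S between n0,n1
  Y(R1) = 0.01621 S between n1,n2
  Y(R2) = 0.001715 S between n0,n1
  Y(R3) = 0.3636 S between n2,n1
  Y(R4) = 0.2024 S between n0,n2
  Y(R5) = 0.9804 S between n2,n0
  Y(R6) = 0.004237 S between n2,n1
  Y(R7) = 0.007042 S between n1,n0
  Y(R8) = 0.0009901 S between n0,n2
  Y(R9) = 0.04525 S between n2,n0
  I1: injects 0.0466 A into n0 (from n2)
  Y(C2) = 0.000 S between n0,n1
  Y(R10) = 0.003745 S between n0,n1
  Y(R11) = 0.1965 S between n0,n1
  Y(R12) = 0.001263 S between n0,n1
  Y(R13) = 0.03226 S between n0,n2
  I2: injects 0.00433 A into n1 (from n0)
Assemble and solve the 2×2 MNA system:
  V(n1)=-0.01297  V(n2)=-0.03135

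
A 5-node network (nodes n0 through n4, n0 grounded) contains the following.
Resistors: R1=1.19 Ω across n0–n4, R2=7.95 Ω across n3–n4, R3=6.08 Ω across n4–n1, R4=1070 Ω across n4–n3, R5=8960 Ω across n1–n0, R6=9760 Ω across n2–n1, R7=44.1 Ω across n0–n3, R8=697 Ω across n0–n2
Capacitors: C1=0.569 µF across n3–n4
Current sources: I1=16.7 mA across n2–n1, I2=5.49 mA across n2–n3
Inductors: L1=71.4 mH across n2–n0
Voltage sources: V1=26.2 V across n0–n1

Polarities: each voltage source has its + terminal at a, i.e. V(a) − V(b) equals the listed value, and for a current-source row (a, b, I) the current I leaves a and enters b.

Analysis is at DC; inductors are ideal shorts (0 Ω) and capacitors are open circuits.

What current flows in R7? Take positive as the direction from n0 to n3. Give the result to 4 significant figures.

0.08002 A

MNA unknowns: 4 node voltages V₁..V_4 plus 2 source currents (L1, V1)
R1: Y=0.8403 on G[0,4]
R2: Y=0.1258 on G[3,4]
R3: Y=0.1645 on G[4,1]
C1: Y=0.000 on G[3,4]
R4: Y=0.0009346 on G[4,3]
R5: Y=0.0001116 on G[1,0]
I1: z[2]−=0.0167, z[1]+=0.0167
I2: z[2]−=0.00549, z[3]+=0.00549
R6: Y=0.0001025 on G[2,1]
R7: Y=0.02268 on G[0,3]
R8: Y=0.001435 on G[0,2]
L1: row V2−V0=0, i_L1 at 2,0
V1: row V0−V1=26.2, i_V1 at 0,1
solve → V1=-26.20, V2=0.000, V3=-3.529, V4=-4.203
aux → i_L1=-0.02487, i_V1=-3.640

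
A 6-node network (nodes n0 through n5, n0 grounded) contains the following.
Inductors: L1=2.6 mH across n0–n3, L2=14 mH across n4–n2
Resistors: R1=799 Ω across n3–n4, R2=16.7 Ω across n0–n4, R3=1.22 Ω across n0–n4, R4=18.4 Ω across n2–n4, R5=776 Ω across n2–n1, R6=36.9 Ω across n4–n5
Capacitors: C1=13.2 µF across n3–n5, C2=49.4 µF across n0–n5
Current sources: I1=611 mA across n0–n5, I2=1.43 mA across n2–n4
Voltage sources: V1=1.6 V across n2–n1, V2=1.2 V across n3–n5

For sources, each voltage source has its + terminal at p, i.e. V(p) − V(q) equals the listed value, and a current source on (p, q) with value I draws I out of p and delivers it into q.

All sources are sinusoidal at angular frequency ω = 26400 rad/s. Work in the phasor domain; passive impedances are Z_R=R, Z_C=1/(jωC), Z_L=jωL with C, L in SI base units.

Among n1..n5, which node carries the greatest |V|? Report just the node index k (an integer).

1

MNA unknowns: 5 node voltages V₁..V_5 plus 2 source currents (V1, V2)
L1: Y=0.000-0.01457j on G[0,3]
R1: Y=0.001252+0.000j on G[3,4]
L2: Y=0.000-0.002706j on G[4,2]
R2: Y=0.05988+0.000j on G[0,4]
R3: Y=0.8197+0.000j on G[0,4]
C1: Y=0.000+0.3485j on G[3,5]
R4: Y=0.05435+0.000j on G[2,4]
R5: Y=0.001289+0.000j on G[2,1]
I1: z[0]−=0.611, z[5]+=0.611
C2: Y=0.000+1.304j on G[0,5]
I2: z[2]−=0.00143, z[4]+=0.00143
R6: Y=0.02710+0.000j on G[4,5]
V1: row V2−V1=1.6, i_V1 at 2,1
V2: row V3−V5=1.2, i_V2 at 3,5
solve → V1=-1.624-0.01605j, V2=-0.02386-0.01605j, V3=1.224-0.4722j, V4=0.002392-0.01474j, V5=0.02361-0.4722j
aux → i_V1=-0.002062+0.000j, i_V2=0.005350-0.3998j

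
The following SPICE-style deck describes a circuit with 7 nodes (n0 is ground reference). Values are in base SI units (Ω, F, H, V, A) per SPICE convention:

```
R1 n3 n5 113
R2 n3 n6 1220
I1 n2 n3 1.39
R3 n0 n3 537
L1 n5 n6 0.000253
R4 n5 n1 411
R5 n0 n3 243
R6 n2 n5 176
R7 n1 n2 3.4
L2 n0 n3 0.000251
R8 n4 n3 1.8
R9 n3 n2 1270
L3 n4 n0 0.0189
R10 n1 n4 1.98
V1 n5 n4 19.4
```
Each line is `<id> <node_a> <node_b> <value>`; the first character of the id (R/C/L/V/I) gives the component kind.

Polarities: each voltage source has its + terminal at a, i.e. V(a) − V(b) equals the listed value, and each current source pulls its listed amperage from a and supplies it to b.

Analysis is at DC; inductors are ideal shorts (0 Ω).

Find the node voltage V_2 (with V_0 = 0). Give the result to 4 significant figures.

-6.552 V

Apply KCL at each of the 6 non-ground nodes and solve the resulting linear system.
Node n1: branches {R4, R7, R10} → V_1 = -2.345
Node n2: branches {I1, R6, R7, R9} → V_2 = -6.552
Node n3: branches {R1, R2, I1, R3, R5, L2, R8, R9} → V_3 = 0.000
Node n4: branches {R8, L3, R10, V1} → V_4 = 0.000
Node n5: branches {R1, L1, R4, R6, V1} → V_5 = 19.40
Node n6: branches {R2, L1} → V_6 = 19.40
Source currents: i(L1)=0.01590, i(L2)=-1.572, i(L3)=-1.572, i(V1)=-0.3879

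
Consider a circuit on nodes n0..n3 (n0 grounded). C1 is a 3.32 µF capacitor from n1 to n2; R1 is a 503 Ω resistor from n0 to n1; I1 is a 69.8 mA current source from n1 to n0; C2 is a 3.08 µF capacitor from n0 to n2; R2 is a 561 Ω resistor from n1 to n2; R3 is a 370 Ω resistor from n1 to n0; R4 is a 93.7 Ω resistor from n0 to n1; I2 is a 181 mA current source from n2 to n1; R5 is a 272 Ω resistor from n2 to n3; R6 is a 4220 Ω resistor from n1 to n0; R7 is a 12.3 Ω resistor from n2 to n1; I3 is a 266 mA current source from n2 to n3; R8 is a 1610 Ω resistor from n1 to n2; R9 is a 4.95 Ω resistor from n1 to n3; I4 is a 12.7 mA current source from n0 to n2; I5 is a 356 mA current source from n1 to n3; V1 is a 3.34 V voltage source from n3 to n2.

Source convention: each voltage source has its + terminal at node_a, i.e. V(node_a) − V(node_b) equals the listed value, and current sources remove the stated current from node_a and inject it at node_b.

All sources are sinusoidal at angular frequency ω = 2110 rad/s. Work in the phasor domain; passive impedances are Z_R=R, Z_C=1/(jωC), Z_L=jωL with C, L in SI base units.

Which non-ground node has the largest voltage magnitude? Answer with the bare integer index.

Apply KCL at each of the 3 non-ground nodes and solve the resulting linear system.
Node n1: branches {C1, R1, I1, R2, R3, R4, I2, R6, R7, R8, R9, I5} → V_1 = -2.824+1.866j
Node n2: branches {C1, C2, R2, I2, R5, R7, I3, R8, I4, V1} → V_2 = -4.479+2.008j
Node n3: branches {R5, I3, R9, I5, V1} → V_3 = -1.139+2.008j
Source currents: i(V1)=0.2694-0.02878j

2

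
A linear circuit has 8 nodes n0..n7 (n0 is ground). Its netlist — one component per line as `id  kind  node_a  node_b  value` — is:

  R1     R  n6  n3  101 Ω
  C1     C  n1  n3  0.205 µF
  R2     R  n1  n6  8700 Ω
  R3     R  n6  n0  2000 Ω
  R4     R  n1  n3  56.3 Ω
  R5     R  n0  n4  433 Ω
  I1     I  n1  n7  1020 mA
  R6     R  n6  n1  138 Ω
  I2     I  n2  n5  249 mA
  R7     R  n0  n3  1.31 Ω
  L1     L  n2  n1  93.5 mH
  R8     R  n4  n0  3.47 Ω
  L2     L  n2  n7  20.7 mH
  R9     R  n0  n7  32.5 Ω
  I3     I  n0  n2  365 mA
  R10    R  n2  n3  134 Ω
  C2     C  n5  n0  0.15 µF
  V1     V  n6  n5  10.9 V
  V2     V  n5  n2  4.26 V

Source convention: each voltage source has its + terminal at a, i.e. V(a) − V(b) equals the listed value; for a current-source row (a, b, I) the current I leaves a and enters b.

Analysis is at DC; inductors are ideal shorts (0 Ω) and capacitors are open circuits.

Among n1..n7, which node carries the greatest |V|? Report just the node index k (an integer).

6

Element admittances at DC:
  Y(R1) = 0.009901 S between n6,n3
  Y(C1) = 0.000 S between n1,n3
  Y(R2) = 0.0001149 S between n1,n6
  Y(R3) = 0.0005000 S between n6,n0
  Y(R4) = 0.01776 S between n1,n3
  Y(R5) = 0.002309 S between n0,n4
  I1: injects 1.02 A into n7 (from n1)
  Y(R6) = 0.007246 S between n6,n1
  I2: injects 0.249 A into n5 (from n2)
  Y(R7) = 0.7634 S between n0,n3
  L1: short n2↔n1 (DC inductor)
  Y(R8) = 0.2882 S between n4,n0
  L2: short n2↔n7 (DC inductor)
  Y(R9) = 0.03077 S between n0,n7
  I3: injects 0.365 A into n2 (from n0)
  Y(R10) = 0.007463 S between n2,n3
  Y(C2) = 0.000 S between n5,n0
  V1: constraint V(n6)−V(n5) = 10.9
  V2: constraint V(n5)−V(n2) = 4.26
Assemble and solve the 11×11 MNA system:
  V(n1)=3.299  V(n2)=3.299  V(n3)=0.3331  V(n4)=0.000  V(n5)=7.559  V(n6)=18.46  V(n7)=3.299
  i(L1)=0.9611  i(L2)=-0.9185  i(V1)=-0.3003  i(V2)=-0.05129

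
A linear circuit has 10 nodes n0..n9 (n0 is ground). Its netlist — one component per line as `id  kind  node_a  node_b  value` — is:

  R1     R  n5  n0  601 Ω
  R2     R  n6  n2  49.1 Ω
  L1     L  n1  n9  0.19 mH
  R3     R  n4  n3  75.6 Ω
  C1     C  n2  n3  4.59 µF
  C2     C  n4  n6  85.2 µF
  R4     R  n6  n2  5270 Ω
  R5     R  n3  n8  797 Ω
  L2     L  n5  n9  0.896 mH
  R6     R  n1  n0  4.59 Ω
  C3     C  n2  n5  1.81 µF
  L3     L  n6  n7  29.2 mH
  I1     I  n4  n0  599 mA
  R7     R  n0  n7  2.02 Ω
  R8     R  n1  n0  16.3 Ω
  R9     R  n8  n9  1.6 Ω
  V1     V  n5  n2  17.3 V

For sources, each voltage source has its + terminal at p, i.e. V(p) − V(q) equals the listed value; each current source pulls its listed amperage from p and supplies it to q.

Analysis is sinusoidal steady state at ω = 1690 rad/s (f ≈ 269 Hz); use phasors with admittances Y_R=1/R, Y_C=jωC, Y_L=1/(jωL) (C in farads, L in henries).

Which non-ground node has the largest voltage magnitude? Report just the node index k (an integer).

Element admittances at ω=1690 rad/s:
  Y(R1) = 0.001664+0.000j S between n5,n0
  Y(R2) = 0.02037+0.000j S between n6,n2
  Y(L1) = 0.000-3.114j S between n1,n9
  Y(R3) = 0.01323+0.000j S between n4,n3
  Y(C1) = 0.000+0.007757j S between n2,n3
  Y(C2) = 0.000+0.1440j S between n4,n6
  Y(R4) = 0.0001898+0.000j S between n6,n2
  Y(R5) = 0.001255+0.000j S between n3,n8
  Y(L2) = 0.000-0.6604j S between n5,n9
  Y(R6) = 0.2179+0.000j S between n1,n0
  Y(C3) = 0.000+0.003059j S between n2,n5
  Y(L3) = 0.000-0.02026j S between n6,n7
  I1: injects 0.599 A into n0 (from n4)
  Y(R7) = 0.4950+0.000j S between n0,n7
  Y(R8) = 0.06135+0.000j S between n1,n0
  Y(R9) = 0.6250+0.000j S between n8,n9
  V1: constraint V(n5)−V(n2) = 17.3
Assemble and solve the 10×10 MNA system:
  V(n1)=-0.5051-1.759j  V(n2)=-16.92-1.967j  V(n3)=-27.13-10.44j  V(n4)=-24.69-17.25j  V(n5)=0.3797-1.967j  V(n6)=-25.32-21.63j  V(n7)=-0.9264+0.9984j  V(n8)=-0.4011-1.821j  V(n9)=-0.3474-1.804j
  i(V1)=0.1069+0.4305j

6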